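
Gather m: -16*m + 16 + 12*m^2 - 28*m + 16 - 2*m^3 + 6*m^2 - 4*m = -2*m^3 + 18*m^2 - 48*m + 32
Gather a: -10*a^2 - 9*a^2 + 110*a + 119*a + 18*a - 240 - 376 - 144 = -19*a^2 + 247*a - 760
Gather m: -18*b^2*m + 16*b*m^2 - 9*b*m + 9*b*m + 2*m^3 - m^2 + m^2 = -18*b^2*m + 16*b*m^2 + 2*m^3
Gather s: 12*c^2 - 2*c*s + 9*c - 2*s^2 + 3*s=12*c^2 + 9*c - 2*s^2 + s*(3 - 2*c)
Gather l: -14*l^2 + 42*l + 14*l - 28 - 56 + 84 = -14*l^2 + 56*l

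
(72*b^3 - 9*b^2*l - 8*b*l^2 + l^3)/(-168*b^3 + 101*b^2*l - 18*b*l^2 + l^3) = (-3*b - l)/(7*b - l)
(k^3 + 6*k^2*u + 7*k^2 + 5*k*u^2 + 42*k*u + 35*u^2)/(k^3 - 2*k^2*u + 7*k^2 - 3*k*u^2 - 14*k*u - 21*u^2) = (-k - 5*u)/(-k + 3*u)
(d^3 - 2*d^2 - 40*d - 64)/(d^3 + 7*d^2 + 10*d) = (d^2 - 4*d - 32)/(d*(d + 5))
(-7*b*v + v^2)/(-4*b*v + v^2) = (7*b - v)/(4*b - v)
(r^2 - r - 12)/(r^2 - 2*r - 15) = (r - 4)/(r - 5)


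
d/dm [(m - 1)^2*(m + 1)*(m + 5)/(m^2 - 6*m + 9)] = 2*(m^4 - 4*m^3 - 18*m^2 + 20*m + 1)/(m^3 - 9*m^2 + 27*m - 27)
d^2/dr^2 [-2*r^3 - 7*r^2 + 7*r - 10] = -12*r - 14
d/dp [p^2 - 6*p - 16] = 2*p - 6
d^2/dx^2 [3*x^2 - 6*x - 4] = 6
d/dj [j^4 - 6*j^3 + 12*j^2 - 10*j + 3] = 4*j^3 - 18*j^2 + 24*j - 10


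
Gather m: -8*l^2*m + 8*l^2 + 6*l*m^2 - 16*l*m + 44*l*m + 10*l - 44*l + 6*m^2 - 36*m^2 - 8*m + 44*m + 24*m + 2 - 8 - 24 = 8*l^2 - 34*l + m^2*(6*l - 30) + m*(-8*l^2 + 28*l + 60) - 30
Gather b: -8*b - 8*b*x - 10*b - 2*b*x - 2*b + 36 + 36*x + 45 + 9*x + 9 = b*(-10*x - 20) + 45*x + 90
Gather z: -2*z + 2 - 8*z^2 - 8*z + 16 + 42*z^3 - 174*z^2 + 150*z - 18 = 42*z^3 - 182*z^2 + 140*z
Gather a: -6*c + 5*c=-c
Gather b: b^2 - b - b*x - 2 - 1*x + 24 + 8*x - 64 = b^2 + b*(-x - 1) + 7*x - 42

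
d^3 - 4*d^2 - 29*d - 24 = (d - 8)*(d + 1)*(d + 3)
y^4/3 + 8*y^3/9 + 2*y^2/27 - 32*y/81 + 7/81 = (y/3 + 1/3)*(y - 1/3)^2*(y + 7/3)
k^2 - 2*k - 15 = (k - 5)*(k + 3)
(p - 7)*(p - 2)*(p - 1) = p^3 - 10*p^2 + 23*p - 14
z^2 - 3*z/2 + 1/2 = (z - 1)*(z - 1/2)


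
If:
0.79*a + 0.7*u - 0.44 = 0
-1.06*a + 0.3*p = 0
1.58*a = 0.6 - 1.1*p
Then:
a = 0.11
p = 0.39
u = 0.50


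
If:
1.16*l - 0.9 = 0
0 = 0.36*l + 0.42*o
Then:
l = 0.78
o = -0.67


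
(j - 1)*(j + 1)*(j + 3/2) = j^3 + 3*j^2/2 - j - 3/2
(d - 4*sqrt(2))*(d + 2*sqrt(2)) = d^2 - 2*sqrt(2)*d - 16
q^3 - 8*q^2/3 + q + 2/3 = (q - 2)*(q - 1)*(q + 1/3)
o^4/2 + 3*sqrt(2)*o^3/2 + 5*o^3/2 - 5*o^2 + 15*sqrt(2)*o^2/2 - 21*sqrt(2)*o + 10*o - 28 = (o/2 + sqrt(2))*(o - 2)*(o + 7)*(o + sqrt(2))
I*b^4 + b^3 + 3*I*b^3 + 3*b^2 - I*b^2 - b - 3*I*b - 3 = (b - 1)*(b + 3)*(b - I)*(I*b + I)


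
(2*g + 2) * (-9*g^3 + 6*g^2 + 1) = -18*g^4 - 6*g^3 + 12*g^2 + 2*g + 2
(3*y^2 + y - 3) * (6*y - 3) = 18*y^3 - 3*y^2 - 21*y + 9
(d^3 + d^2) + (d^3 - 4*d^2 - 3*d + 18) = 2*d^3 - 3*d^2 - 3*d + 18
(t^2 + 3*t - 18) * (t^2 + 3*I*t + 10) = t^4 + 3*t^3 + 3*I*t^3 - 8*t^2 + 9*I*t^2 + 30*t - 54*I*t - 180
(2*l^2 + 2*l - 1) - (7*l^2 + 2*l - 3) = 2 - 5*l^2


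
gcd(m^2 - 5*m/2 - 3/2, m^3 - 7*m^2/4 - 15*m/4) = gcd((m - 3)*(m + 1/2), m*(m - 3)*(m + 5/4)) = m - 3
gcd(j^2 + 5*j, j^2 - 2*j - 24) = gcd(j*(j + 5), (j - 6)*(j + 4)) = 1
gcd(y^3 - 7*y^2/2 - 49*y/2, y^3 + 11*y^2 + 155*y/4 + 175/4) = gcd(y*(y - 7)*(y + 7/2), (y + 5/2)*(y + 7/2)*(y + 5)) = y + 7/2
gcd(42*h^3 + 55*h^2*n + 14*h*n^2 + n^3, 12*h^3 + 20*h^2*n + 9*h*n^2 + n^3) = 6*h^2 + 7*h*n + n^2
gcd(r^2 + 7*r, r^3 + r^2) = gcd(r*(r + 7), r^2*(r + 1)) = r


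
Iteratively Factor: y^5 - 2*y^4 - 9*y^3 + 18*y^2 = (y + 3)*(y^4 - 5*y^3 + 6*y^2) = y*(y + 3)*(y^3 - 5*y^2 + 6*y) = y^2*(y + 3)*(y^2 - 5*y + 6) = y^2*(y - 2)*(y + 3)*(y - 3)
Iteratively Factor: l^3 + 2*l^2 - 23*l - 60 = (l + 4)*(l^2 - 2*l - 15) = (l - 5)*(l + 4)*(l + 3)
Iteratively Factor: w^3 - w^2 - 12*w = (w - 4)*(w^2 + 3*w) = w*(w - 4)*(w + 3)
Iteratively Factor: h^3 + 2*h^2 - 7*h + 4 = (h + 4)*(h^2 - 2*h + 1) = (h - 1)*(h + 4)*(h - 1)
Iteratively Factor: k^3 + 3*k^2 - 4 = (k + 2)*(k^2 + k - 2) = (k - 1)*(k + 2)*(k + 2)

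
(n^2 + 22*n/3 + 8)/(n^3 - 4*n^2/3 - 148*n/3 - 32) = (3*n + 4)/(3*n^2 - 22*n - 16)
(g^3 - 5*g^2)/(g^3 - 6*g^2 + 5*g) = g/(g - 1)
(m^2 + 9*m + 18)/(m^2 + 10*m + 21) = (m + 6)/(m + 7)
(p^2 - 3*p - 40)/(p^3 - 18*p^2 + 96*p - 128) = (p + 5)/(p^2 - 10*p + 16)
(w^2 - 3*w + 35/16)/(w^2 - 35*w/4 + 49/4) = (w - 5/4)/(w - 7)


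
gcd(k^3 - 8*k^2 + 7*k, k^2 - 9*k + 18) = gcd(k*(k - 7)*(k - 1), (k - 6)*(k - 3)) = 1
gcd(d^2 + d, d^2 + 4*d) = d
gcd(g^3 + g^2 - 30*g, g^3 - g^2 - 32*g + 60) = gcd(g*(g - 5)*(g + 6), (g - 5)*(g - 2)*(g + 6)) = g^2 + g - 30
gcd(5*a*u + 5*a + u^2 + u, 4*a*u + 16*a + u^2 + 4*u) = 1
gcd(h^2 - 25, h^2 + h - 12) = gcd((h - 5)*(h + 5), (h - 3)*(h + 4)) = 1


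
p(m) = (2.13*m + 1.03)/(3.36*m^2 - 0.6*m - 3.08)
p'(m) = (0.6 - 6.72*m)*(2.13*m + 1.03)/(3.36*m^2 - 0.6*m - 3.08)^2 + 2.13/(3.36*m^2 - 0.6*m - 3.08)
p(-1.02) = -1.11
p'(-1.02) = -5.99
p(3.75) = 0.22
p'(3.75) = -0.08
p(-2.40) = -0.23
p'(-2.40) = -0.10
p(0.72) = -1.45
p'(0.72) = -4.67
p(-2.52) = -0.22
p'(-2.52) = -0.09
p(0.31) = -0.57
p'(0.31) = -1.01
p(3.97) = 0.20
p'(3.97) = -0.06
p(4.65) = 0.16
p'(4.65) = -0.04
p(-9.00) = -0.07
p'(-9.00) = -0.01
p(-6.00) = -0.10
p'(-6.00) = -0.02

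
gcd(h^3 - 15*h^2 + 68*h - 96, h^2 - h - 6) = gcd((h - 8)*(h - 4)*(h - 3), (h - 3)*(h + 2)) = h - 3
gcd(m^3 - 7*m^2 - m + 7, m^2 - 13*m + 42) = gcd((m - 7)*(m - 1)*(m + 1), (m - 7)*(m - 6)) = m - 7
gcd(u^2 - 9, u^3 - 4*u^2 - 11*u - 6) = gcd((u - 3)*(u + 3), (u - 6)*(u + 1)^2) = 1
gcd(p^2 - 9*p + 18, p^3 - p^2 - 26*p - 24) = p - 6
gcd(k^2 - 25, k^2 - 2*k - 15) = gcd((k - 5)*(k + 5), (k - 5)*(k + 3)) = k - 5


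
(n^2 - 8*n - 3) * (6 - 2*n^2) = -2*n^4 + 16*n^3 + 12*n^2 - 48*n - 18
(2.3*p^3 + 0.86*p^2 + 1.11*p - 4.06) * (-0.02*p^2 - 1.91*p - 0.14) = -0.046*p^5 - 4.4102*p^4 - 1.9868*p^3 - 2.1593*p^2 + 7.5992*p + 0.5684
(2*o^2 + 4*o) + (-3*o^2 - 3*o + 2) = -o^2 + o + 2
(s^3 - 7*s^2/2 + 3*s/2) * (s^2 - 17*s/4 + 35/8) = s^5 - 31*s^4/4 + 83*s^3/4 - 347*s^2/16 + 105*s/16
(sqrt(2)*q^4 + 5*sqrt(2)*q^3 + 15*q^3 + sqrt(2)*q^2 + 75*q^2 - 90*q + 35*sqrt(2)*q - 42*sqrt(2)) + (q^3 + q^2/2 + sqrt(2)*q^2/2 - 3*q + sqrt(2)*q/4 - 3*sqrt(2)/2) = sqrt(2)*q^4 + 5*sqrt(2)*q^3 + 16*q^3 + 3*sqrt(2)*q^2/2 + 151*q^2/2 - 93*q + 141*sqrt(2)*q/4 - 87*sqrt(2)/2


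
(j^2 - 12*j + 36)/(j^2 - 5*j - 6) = (j - 6)/(j + 1)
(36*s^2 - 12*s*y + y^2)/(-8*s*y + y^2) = (-36*s^2 + 12*s*y - y^2)/(y*(8*s - y))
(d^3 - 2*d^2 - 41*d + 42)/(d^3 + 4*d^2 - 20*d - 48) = (d^2 - 8*d + 7)/(d^2 - 2*d - 8)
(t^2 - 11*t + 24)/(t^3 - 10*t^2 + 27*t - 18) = (t - 8)/(t^2 - 7*t + 6)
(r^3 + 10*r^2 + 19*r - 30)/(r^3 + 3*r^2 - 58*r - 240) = (r - 1)/(r - 8)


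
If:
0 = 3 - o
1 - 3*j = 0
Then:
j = 1/3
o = 3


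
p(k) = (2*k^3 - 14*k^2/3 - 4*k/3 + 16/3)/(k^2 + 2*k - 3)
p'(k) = (-2*k - 2)*(2*k^3 - 14*k^2/3 - 4*k/3 + 16/3)/(k^2 + 2*k - 3)^2 + (6*k^2 - 28*k/3 - 4/3)/(k^2 + 2*k - 3)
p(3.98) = 2.51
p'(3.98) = 1.52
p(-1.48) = 2.49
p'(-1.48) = -7.43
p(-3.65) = -49.37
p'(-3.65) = -49.30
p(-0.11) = -1.69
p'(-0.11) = -0.86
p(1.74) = -0.17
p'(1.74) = 0.43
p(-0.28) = -1.52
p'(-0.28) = -1.13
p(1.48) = -0.18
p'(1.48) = -0.53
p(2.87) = 0.94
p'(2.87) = 1.28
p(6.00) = 5.81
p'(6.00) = 1.72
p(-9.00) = -30.31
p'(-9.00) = 1.39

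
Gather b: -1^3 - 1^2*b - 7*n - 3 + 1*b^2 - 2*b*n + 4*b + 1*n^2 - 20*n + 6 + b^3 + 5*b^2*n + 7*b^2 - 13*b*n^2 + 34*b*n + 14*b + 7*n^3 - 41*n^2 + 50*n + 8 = b^3 + b^2*(5*n + 8) + b*(-13*n^2 + 32*n + 17) + 7*n^3 - 40*n^2 + 23*n + 10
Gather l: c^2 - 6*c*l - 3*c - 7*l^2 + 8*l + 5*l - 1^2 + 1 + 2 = c^2 - 3*c - 7*l^2 + l*(13 - 6*c) + 2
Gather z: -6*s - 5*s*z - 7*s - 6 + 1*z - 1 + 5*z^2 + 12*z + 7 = -13*s + 5*z^2 + z*(13 - 5*s)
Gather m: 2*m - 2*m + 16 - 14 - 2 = 0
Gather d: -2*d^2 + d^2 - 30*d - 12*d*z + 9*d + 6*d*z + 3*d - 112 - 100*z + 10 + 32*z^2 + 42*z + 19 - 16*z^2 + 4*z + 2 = -d^2 + d*(-6*z - 18) + 16*z^2 - 54*z - 81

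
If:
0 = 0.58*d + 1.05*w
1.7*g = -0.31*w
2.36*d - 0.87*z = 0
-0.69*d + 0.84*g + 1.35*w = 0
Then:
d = 0.00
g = 0.00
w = 0.00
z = 0.00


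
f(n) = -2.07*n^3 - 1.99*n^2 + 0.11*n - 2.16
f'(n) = -6.21*n^2 - 3.98*n + 0.11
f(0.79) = -4.34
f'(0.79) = -6.91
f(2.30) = -37.62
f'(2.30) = -41.89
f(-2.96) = 33.76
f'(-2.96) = -42.52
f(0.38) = -2.52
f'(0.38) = -2.30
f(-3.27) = 48.58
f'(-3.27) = -53.28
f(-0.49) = -2.45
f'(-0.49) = 0.57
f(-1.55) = 0.60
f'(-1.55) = -8.64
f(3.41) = -107.00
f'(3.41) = -85.67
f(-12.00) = 3286.92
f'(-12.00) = -846.37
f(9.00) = -1671.39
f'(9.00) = -538.72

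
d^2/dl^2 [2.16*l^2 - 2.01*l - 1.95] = 4.32000000000000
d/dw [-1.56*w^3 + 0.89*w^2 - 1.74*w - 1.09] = -4.68*w^2 + 1.78*w - 1.74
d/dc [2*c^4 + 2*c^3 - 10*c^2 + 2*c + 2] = 8*c^3 + 6*c^2 - 20*c + 2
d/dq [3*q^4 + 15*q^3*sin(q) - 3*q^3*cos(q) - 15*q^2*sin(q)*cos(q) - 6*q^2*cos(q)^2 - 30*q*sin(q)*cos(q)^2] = 3*q^3*sin(q) + 15*q^3*cos(q) + 12*q^3 + 45*q^2*sin(q) + 6*q^2*sin(2*q) - 9*q^2*cos(q) - 15*q^2*cos(2*q) - 15*q*sin(2*q) - 15*q*cos(q)/2 - 6*q*cos(2*q) - 45*q*cos(3*q)/2 - 6*q - 15*sin(q)/2 - 15*sin(3*q)/2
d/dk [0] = 0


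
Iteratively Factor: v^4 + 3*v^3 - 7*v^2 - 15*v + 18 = (v - 1)*(v^3 + 4*v^2 - 3*v - 18) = (v - 2)*(v - 1)*(v^2 + 6*v + 9) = (v - 2)*(v - 1)*(v + 3)*(v + 3)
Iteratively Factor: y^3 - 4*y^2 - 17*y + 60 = (y - 5)*(y^2 + y - 12) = (y - 5)*(y - 3)*(y + 4)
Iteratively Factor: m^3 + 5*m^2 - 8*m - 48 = (m - 3)*(m^2 + 8*m + 16) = (m - 3)*(m + 4)*(m + 4)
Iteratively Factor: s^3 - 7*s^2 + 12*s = (s - 4)*(s^2 - 3*s) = (s - 4)*(s - 3)*(s)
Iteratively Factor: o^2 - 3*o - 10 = (o + 2)*(o - 5)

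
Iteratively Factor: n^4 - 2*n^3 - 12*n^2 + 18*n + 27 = (n - 3)*(n^3 + n^2 - 9*n - 9) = (n - 3)^2*(n^2 + 4*n + 3) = (n - 3)^2*(n + 1)*(n + 3)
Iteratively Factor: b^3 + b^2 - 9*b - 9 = (b + 1)*(b^2 - 9) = (b - 3)*(b + 1)*(b + 3)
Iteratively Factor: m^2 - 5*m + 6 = (m - 2)*(m - 3)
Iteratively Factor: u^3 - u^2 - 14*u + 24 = (u + 4)*(u^2 - 5*u + 6) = (u - 2)*(u + 4)*(u - 3)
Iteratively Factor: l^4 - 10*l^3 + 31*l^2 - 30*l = (l - 5)*(l^3 - 5*l^2 + 6*l) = (l - 5)*(l - 2)*(l^2 - 3*l) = (l - 5)*(l - 3)*(l - 2)*(l)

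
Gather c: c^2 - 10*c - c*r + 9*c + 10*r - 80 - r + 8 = c^2 + c*(-r - 1) + 9*r - 72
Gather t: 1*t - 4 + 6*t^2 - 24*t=6*t^2 - 23*t - 4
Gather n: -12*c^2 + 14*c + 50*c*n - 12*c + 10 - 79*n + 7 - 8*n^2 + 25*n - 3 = -12*c^2 + 2*c - 8*n^2 + n*(50*c - 54) + 14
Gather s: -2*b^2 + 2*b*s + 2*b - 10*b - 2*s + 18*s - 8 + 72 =-2*b^2 - 8*b + s*(2*b + 16) + 64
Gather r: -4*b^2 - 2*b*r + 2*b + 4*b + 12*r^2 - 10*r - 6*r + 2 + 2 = -4*b^2 + 6*b + 12*r^2 + r*(-2*b - 16) + 4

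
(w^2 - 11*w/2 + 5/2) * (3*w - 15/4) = 3*w^3 - 81*w^2/4 + 225*w/8 - 75/8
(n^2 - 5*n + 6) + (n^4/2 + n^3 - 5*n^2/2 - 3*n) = n^4/2 + n^3 - 3*n^2/2 - 8*n + 6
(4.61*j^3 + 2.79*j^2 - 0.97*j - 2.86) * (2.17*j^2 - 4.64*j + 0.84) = 10.0037*j^5 - 15.3361*j^4 - 11.1781*j^3 + 0.6382*j^2 + 12.4556*j - 2.4024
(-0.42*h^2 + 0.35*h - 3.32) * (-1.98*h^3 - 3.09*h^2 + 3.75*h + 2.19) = 0.8316*h^5 + 0.6048*h^4 + 3.9171*h^3 + 10.6515*h^2 - 11.6835*h - 7.2708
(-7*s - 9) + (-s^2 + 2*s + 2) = -s^2 - 5*s - 7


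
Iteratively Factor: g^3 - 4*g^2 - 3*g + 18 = (g - 3)*(g^2 - g - 6) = (g - 3)^2*(g + 2)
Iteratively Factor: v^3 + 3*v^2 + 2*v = (v)*(v^2 + 3*v + 2) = v*(v + 1)*(v + 2)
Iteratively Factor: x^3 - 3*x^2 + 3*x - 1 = (x - 1)*(x^2 - 2*x + 1) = (x - 1)^2*(x - 1)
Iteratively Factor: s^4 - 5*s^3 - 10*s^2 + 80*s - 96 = (s - 4)*(s^3 - s^2 - 14*s + 24) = (s - 4)*(s - 2)*(s^2 + s - 12) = (s - 4)*(s - 3)*(s - 2)*(s + 4)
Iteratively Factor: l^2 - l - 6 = (l + 2)*(l - 3)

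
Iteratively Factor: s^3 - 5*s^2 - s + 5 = (s - 5)*(s^2 - 1) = (s - 5)*(s - 1)*(s + 1)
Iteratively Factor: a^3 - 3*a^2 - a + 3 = (a + 1)*(a^2 - 4*a + 3) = (a - 3)*(a + 1)*(a - 1)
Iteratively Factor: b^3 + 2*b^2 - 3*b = (b + 3)*(b^2 - b) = (b - 1)*(b + 3)*(b)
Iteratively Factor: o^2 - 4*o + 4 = (o - 2)*(o - 2)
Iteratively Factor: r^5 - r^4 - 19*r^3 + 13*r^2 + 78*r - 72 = (r - 2)*(r^4 + r^3 - 17*r^2 - 21*r + 36) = (r - 2)*(r + 3)*(r^3 - 2*r^2 - 11*r + 12) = (r - 2)*(r - 1)*(r + 3)*(r^2 - r - 12) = (r - 4)*(r - 2)*(r - 1)*(r + 3)*(r + 3)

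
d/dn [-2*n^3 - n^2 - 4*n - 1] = -6*n^2 - 2*n - 4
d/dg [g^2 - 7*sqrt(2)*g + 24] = 2*g - 7*sqrt(2)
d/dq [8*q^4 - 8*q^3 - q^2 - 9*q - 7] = 32*q^3 - 24*q^2 - 2*q - 9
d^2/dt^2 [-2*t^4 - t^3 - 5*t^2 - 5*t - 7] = -24*t^2 - 6*t - 10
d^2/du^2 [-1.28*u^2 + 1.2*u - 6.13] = -2.56000000000000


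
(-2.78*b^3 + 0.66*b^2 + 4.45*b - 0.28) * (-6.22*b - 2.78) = 17.2916*b^4 + 3.6232*b^3 - 29.5138*b^2 - 10.6294*b + 0.7784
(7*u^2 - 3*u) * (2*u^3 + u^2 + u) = 14*u^5 + u^4 + 4*u^3 - 3*u^2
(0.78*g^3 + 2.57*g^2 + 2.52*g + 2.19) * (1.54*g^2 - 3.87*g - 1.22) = 1.2012*g^5 + 0.9392*g^4 - 7.0167*g^3 - 9.5152*g^2 - 11.5497*g - 2.6718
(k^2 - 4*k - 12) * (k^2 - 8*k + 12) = k^4 - 12*k^3 + 32*k^2 + 48*k - 144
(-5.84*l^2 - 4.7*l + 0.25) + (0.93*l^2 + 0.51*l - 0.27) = -4.91*l^2 - 4.19*l - 0.02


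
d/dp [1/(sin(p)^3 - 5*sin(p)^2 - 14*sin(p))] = (-3*cos(p) + 10/tan(p) + 14*cos(p)/sin(p)^2)/((sin(p) - 7)^2*(sin(p) + 2)^2)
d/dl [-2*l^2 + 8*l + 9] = 8 - 4*l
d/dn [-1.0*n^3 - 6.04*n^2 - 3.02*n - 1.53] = -3.0*n^2 - 12.08*n - 3.02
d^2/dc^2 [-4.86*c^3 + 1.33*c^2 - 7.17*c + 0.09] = 2.66 - 29.16*c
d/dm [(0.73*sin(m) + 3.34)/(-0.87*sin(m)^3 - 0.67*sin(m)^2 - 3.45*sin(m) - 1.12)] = (1.2702*sin(m)^3 + 9.2065*sin(m)^2 + 4.4756*sin(m) + 10.7054)*cos(m)/(0.7569*sin(m)^6 + 1.1658*sin(m)^5 + 6.4519*sin(m)^4 + 6.5718*sin(m)^3 + 13.4033*sin(m)^2 + 7.728*sin(m) + 1.2544)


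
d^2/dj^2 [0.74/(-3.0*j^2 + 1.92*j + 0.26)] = (-13.32*j^2 + 8.5248*j + 0.74*(6.0*j - 1.92)*(12.0*j - 3.84) + 1.1544)/(-3.0*j^2 + 1.92*j + 0.26)^3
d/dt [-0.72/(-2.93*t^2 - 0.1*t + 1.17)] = (-4.2192*t - 0.072)/(2.93*t^2 + 0.1*t - 1.17)^2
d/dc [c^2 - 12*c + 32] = 2*c - 12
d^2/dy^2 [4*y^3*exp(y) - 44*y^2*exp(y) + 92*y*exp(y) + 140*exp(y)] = 4*(y^3 - 5*y^2 - 15*y + 59)*exp(y)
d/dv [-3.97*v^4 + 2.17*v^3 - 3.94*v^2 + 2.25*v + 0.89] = -15.88*v^3 + 6.51*v^2 - 7.88*v + 2.25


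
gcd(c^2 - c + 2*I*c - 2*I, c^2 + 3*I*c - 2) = c + 2*I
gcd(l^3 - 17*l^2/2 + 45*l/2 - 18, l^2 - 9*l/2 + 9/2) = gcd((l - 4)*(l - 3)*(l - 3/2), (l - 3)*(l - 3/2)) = l^2 - 9*l/2 + 9/2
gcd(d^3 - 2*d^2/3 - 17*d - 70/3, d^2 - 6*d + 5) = d - 5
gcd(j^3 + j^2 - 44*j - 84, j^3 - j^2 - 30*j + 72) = j + 6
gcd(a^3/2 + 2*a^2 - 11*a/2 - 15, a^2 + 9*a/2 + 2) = 1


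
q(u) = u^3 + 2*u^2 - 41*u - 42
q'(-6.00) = 43.00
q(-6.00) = 60.00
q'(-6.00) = 43.00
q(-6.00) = 60.00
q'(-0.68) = -42.33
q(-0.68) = -13.51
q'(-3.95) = -9.99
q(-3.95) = 89.53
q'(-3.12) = -24.28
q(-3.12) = 75.02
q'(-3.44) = -19.26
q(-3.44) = 82.00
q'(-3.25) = -22.31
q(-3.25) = 78.05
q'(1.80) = -24.08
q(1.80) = -103.49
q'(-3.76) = -13.63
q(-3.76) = 87.28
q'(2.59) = -10.52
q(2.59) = -117.40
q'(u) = 3*u^2 + 4*u - 41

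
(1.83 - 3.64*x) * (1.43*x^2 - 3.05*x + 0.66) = -5.2052*x^3 + 13.7189*x^2 - 7.9839*x + 1.2078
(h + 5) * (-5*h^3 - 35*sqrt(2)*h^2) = -5*h^4 - 35*sqrt(2)*h^3 - 25*h^3 - 175*sqrt(2)*h^2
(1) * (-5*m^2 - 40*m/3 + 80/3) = -5*m^2 - 40*m/3 + 80/3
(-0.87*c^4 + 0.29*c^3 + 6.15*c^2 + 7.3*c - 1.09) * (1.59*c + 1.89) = -1.3833*c^5 - 1.1832*c^4 + 10.3266*c^3 + 23.2305*c^2 + 12.0639*c - 2.0601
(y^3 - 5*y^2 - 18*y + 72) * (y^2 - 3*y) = y^5 - 8*y^4 - 3*y^3 + 126*y^2 - 216*y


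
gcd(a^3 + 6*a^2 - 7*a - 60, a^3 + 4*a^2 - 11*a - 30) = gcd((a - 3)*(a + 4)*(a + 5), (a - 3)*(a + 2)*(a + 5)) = a^2 + 2*a - 15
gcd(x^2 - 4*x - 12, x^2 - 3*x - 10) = x + 2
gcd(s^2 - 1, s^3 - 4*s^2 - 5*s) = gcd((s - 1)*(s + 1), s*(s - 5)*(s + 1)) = s + 1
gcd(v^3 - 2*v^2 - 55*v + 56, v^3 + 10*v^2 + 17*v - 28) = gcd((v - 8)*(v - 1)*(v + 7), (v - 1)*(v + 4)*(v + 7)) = v^2 + 6*v - 7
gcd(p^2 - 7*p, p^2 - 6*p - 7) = p - 7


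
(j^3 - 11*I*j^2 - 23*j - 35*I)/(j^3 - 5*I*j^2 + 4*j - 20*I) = (j^2 - 6*I*j + 7)/(j^2 + 4)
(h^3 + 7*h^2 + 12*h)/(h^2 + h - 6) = h*(h + 4)/(h - 2)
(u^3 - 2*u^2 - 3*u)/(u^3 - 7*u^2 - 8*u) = (u - 3)/(u - 8)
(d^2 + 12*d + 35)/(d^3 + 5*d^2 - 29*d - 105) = (d + 5)/(d^2 - 2*d - 15)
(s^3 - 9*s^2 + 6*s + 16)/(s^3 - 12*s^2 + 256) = (s^2 - s - 2)/(s^2 - 4*s - 32)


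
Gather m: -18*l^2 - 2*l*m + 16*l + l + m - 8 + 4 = -18*l^2 + 17*l + m*(1 - 2*l) - 4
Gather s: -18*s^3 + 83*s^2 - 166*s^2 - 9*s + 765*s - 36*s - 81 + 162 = -18*s^3 - 83*s^2 + 720*s + 81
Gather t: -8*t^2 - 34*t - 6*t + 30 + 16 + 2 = -8*t^2 - 40*t + 48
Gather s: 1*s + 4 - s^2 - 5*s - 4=-s^2 - 4*s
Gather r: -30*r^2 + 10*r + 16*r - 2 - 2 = -30*r^2 + 26*r - 4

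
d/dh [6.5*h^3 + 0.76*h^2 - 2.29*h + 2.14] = 19.5*h^2 + 1.52*h - 2.29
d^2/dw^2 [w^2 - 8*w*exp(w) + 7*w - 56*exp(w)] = -8*w*exp(w) - 72*exp(w) + 2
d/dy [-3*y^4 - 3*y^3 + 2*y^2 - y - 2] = -12*y^3 - 9*y^2 + 4*y - 1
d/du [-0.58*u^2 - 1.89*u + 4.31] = -1.16*u - 1.89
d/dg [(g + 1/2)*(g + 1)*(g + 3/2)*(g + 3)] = 4*g^3 + 18*g^2 + 47*g/2 + 9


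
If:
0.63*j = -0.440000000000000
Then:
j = -0.70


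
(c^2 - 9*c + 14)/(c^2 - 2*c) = (c - 7)/c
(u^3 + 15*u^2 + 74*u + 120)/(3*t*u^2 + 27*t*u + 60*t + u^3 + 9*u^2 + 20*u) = (u + 6)/(3*t + u)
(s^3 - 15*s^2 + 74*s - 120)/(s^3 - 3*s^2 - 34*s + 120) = (s - 6)/(s + 6)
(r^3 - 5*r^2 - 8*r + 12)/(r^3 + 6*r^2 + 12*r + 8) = (r^2 - 7*r + 6)/(r^2 + 4*r + 4)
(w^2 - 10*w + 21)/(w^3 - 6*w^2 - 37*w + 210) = (w - 3)/(w^2 + w - 30)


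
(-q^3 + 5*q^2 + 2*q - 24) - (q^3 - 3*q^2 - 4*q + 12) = -2*q^3 + 8*q^2 + 6*q - 36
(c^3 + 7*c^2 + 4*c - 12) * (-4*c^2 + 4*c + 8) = -4*c^5 - 24*c^4 + 20*c^3 + 120*c^2 - 16*c - 96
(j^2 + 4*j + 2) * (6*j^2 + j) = 6*j^4 + 25*j^3 + 16*j^2 + 2*j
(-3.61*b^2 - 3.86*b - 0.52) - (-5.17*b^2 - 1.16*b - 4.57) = 1.56*b^2 - 2.7*b + 4.05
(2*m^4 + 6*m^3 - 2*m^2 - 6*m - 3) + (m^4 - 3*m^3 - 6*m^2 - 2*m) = 3*m^4 + 3*m^3 - 8*m^2 - 8*m - 3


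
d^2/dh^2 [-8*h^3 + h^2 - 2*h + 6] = 2 - 48*h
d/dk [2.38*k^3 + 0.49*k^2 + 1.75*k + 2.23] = 7.14*k^2 + 0.98*k + 1.75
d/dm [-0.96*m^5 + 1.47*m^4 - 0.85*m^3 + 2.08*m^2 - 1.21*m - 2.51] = -4.8*m^4 + 5.88*m^3 - 2.55*m^2 + 4.16*m - 1.21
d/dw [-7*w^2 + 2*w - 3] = 2 - 14*w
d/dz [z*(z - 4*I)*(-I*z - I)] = -3*I*z^2 - 2*z*(4 + I) - 4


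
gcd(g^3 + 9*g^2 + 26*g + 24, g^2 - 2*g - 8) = g + 2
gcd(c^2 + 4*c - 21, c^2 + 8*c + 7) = c + 7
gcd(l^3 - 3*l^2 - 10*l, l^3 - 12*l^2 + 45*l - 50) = l - 5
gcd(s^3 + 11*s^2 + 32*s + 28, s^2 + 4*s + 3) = 1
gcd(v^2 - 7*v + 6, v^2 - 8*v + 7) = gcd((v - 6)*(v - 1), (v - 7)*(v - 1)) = v - 1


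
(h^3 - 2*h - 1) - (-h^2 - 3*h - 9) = h^3 + h^2 + h + 8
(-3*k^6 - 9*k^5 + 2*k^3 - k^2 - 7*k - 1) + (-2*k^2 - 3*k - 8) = -3*k^6 - 9*k^5 + 2*k^3 - 3*k^2 - 10*k - 9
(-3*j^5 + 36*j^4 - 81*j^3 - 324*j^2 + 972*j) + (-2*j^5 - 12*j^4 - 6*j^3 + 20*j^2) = -5*j^5 + 24*j^4 - 87*j^3 - 304*j^2 + 972*j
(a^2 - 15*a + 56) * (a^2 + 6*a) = a^4 - 9*a^3 - 34*a^2 + 336*a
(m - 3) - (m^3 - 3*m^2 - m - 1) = -m^3 + 3*m^2 + 2*m - 2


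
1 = 1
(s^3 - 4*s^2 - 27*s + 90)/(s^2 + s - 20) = (s^2 - 9*s + 18)/(s - 4)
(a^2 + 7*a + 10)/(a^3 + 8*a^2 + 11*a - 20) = (a + 2)/(a^2 + 3*a - 4)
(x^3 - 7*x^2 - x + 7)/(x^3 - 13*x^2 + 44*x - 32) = (x^2 - 6*x - 7)/(x^2 - 12*x + 32)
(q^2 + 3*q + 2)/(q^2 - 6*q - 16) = (q + 1)/(q - 8)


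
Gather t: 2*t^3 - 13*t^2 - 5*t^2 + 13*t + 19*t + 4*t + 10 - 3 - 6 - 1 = 2*t^3 - 18*t^2 + 36*t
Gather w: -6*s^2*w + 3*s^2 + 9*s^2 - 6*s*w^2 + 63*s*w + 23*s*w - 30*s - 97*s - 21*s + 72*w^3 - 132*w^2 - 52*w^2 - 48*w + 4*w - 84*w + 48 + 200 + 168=12*s^2 - 148*s + 72*w^3 + w^2*(-6*s - 184) + w*(-6*s^2 + 86*s - 128) + 416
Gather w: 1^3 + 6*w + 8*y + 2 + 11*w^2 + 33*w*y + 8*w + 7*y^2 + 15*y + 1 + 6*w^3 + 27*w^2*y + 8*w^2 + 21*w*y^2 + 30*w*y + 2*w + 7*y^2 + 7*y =6*w^3 + w^2*(27*y + 19) + w*(21*y^2 + 63*y + 16) + 14*y^2 + 30*y + 4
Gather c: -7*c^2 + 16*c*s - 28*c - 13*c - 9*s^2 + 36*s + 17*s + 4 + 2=-7*c^2 + c*(16*s - 41) - 9*s^2 + 53*s + 6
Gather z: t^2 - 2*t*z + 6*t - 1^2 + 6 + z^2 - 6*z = t^2 + 6*t + z^2 + z*(-2*t - 6) + 5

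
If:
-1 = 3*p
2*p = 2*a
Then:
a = -1/3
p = -1/3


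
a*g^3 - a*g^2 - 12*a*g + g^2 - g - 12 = (g - 4)*(g + 3)*(a*g + 1)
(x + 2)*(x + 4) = x^2 + 6*x + 8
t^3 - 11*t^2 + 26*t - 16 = (t - 8)*(t - 2)*(t - 1)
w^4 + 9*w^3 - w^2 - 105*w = w*(w - 3)*(w + 5)*(w + 7)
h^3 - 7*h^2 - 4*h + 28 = (h - 7)*(h - 2)*(h + 2)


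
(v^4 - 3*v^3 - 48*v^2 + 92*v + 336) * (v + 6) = v^5 + 3*v^4 - 66*v^3 - 196*v^2 + 888*v + 2016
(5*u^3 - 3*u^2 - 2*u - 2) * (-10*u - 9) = -50*u^4 - 15*u^3 + 47*u^2 + 38*u + 18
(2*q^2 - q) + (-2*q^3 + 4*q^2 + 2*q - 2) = -2*q^3 + 6*q^2 + q - 2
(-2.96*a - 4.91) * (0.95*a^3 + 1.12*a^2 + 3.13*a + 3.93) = -2.812*a^4 - 7.9797*a^3 - 14.764*a^2 - 27.0011*a - 19.2963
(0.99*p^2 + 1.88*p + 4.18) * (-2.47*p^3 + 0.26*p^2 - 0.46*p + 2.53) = -2.4453*p^5 - 4.3862*p^4 - 10.2912*p^3 + 2.7267*p^2 + 2.8336*p + 10.5754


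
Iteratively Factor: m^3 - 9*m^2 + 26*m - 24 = (m - 3)*(m^2 - 6*m + 8) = (m - 4)*(m - 3)*(m - 2)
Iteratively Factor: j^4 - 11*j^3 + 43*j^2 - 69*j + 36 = (j - 1)*(j^3 - 10*j^2 + 33*j - 36) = (j - 3)*(j - 1)*(j^2 - 7*j + 12) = (j - 4)*(j - 3)*(j - 1)*(j - 3)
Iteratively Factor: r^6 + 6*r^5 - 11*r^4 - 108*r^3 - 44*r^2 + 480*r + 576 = (r - 3)*(r^5 + 9*r^4 + 16*r^3 - 60*r^2 - 224*r - 192) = (r - 3)*(r + 4)*(r^4 + 5*r^3 - 4*r^2 - 44*r - 48) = (r - 3)^2*(r + 4)*(r^3 + 8*r^2 + 20*r + 16) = (r - 3)^2*(r + 2)*(r + 4)*(r^2 + 6*r + 8) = (r - 3)^2*(r + 2)*(r + 4)^2*(r + 2)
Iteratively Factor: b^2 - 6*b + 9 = (b - 3)*(b - 3)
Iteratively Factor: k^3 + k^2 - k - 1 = (k - 1)*(k^2 + 2*k + 1) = (k - 1)*(k + 1)*(k + 1)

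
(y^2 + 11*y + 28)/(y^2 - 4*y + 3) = (y^2 + 11*y + 28)/(y^2 - 4*y + 3)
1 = 1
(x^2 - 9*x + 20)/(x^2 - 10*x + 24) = (x - 5)/(x - 6)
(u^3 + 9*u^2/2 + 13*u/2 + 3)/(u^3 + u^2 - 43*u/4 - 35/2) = 2*(2*u^2 + 5*u + 3)/(4*u^2 - 4*u - 35)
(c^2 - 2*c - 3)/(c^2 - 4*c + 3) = (c + 1)/(c - 1)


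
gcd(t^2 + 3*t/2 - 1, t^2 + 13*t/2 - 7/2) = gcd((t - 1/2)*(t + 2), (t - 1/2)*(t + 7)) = t - 1/2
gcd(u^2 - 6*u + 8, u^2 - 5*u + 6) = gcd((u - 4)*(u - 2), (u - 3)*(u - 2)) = u - 2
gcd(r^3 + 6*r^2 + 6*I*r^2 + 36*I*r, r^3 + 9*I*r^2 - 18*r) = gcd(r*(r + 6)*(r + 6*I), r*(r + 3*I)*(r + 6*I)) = r^2 + 6*I*r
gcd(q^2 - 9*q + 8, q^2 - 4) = 1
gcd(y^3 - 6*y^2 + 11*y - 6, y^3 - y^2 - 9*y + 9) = y^2 - 4*y + 3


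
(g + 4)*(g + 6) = g^2 + 10*g + 24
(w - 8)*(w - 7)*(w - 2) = w^3 - 17*w^2 + 86*w - 112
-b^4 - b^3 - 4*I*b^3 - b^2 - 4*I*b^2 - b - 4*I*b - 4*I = (b - I)*(b + 4*I)*(-I*b + 1)*(-I*b - I)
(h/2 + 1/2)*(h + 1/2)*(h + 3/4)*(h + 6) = h^4/2 + 33*h^3/8 + 121*h^2/16 + 81*h/16 + 9/8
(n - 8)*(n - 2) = n^2 - 10*n + 16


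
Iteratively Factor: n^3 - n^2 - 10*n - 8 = (n + 1)*(n^2 - 2*n - 8) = (n + 1)*(n + 2)*(n - 4)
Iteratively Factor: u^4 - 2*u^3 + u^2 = (u - 1)*(u^3 - u^2) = u*(u - 1)*(u^2 - u) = u^2*(u - 1)*(u - 1)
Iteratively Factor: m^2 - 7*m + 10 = (m - 2)*(m - 5)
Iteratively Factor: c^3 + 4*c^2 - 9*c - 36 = (c - 3)*(c^2 + 7*c + 12) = (c - 3)*(c + 4)*(c + 3)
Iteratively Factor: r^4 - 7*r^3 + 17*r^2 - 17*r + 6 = (r - 1)*(r^3 - 6*r^2 + 11*r - 6) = (r - 3)*(r - 1)*(r^2 - 3*r + 2) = (r - 3)*(r - 1)^2*(r - 2)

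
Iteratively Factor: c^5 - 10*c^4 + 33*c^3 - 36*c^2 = (c)*(c^4 - 10*c^3 + 33*c^2 - 36*c) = c*(c - 3)*(c^3 - 7*c^2 + 12*c) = c*(c - 4)*(c - 3)*(c^2 - 3*c) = c*(c - 4)*(c - 3)^2*(c)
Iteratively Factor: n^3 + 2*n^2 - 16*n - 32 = (n - 4)*(n^2 + 6*n + 8) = (n - 4)*(n + 2)*(n + 4)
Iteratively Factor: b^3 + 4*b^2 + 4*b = (b + 2)*(b^2 + 2*b) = b*(b + 2)*(b + 2)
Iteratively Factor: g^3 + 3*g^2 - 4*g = (g - 1)*(g^2 + 4*g) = (g - 1)*(g + 4)*(g)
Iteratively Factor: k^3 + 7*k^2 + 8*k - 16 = (k - 1)*(k^2 + 8*k + 16) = (k - 1)*(k + 4)*(k + 4)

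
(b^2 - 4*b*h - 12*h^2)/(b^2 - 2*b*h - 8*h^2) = (b - 6*h)/(b - 4*h)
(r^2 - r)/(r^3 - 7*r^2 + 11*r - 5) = r/(r^2 - 6*r + 5)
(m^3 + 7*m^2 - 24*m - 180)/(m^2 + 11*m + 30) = (m^2 + m - 30)/(m + 5)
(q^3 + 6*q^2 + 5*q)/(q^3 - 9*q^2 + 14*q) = (q^2 + 6*q + 5)/(q^2 - 9*q + 14)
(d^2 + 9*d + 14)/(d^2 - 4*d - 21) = (d^2 + 9*d + 14)/(d^2 - 4*d - 21)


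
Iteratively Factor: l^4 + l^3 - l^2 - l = (l - 1)*(l^3 + 2*l^2 + l) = l*(l - 1)*(l^2 + 2*l + 1) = l*(l - 1)*(l + 1)*(l + 1)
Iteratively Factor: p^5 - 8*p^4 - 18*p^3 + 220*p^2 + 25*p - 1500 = (p - 5)*(p^4 - 3*p^3 - 33*p^2 + 55*p + 300) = (p - 5)^2*(p^3 + 2*p^2 - 23*p - 60) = (p - 5)^2*(p + 3)*(p^2 - p - 20) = (p - 5)^2*(p + 3)*(p + 4)*(p - 5)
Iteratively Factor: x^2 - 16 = (x - 4)*(x + 4)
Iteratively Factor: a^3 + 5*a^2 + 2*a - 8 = (a - 1)*(a^2 + 6*a + 8) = (a - 1)*(a + 4)*(a + 2)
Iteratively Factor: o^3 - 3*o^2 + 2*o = (o - 1)*(o^2 - 2*o) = o*(o - 1)*(o - 2)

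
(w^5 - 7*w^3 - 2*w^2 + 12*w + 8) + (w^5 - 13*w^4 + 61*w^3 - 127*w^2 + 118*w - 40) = 2*w^5 - 13*w^4 + 54*w^3 - 129*w^2 + 130*w - 32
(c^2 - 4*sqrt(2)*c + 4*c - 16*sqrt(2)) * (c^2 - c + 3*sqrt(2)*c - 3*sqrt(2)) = c^4 - sqrt(2)*c^3 + 3*c^3 - 28*c^2 - 3*sqrt(2)*c^2 - 72*c + 4*sqrt(2)*c + 96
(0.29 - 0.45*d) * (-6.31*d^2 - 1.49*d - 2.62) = 2.8395*d^3 - 1.1594*d^2 + 0.7469*d - 0.7598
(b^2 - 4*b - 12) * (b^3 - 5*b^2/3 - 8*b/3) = b^5 - 17*b^4/3 - 8*b^3 + 92*b^2/3 + 32*b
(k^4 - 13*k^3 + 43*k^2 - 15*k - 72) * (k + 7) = k^5 - 6*k^4 - 48*k^3 + 286*k^2 - 177*k - 504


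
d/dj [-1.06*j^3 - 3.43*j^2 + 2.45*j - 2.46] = -3.18*j^2 - 6.86*j + 2.45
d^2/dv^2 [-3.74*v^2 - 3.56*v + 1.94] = -7.48000000000000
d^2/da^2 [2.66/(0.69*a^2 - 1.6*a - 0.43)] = (2.532852*a^2 - 5.87328*a - 2.66*(1.38*a - 1.6)*(2.76*a - 3.2) - 1.578444)/(-0.69*a^2 + 1.6*a + 0.43)^3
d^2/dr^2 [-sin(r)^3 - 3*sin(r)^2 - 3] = 3*sin(r)/4 - 9*sin(3*r)/4 - 6*cos(2*r)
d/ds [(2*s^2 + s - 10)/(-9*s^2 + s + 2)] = (11*s^2 - 172*s + 12)/(81*s^4 - 18*s^3 - 35*s^2 + 4*s + 4)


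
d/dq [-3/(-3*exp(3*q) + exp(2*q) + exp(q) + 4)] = (-27*exp(2*q) + 6*exp(q) + 3)*exp(q)/(-3*exp(3*q) + exp(2*q) + exp(q) + 4)^2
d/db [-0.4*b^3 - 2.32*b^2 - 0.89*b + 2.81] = -1.2*b^2 - 4.64*b - 0.89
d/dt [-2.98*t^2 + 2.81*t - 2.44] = 2.81 - 5.96*t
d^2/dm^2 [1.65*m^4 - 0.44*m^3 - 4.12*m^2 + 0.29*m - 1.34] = 19.8*m^2 - 2.64*m - 8.24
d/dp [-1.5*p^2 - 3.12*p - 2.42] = -3.0*p - 3.12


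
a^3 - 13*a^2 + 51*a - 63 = (a - 7)*(a - 3)^2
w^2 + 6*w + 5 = (w + 1)*(w + 5)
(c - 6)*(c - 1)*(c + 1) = c^3 - 6*c^2 - c + 6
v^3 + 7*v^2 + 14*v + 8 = (v + 1)*(v + 2)*(v + 4)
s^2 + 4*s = s*(s + 4)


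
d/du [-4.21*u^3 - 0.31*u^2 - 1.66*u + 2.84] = -12.63*u^2 - 0.62*u - 1.66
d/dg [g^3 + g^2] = g*(3*g + 2)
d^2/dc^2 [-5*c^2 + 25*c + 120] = -10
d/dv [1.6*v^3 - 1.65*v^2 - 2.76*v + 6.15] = 4.8*v^2 - 3.3*v - 2.76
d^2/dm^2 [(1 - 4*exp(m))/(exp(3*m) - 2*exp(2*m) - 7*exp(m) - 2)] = (-16*exp(6*m) + 33*exp(5*m) - 150*exp(4*m) - 46*exp(3*m) + 156*exp(2*m) + 89*exp(m) - 30)*exp(m)/(exp(9*m) - 6*exp(8*m) - 9*exp(7*m) + 70*exp(6*m) + 87*exp(5*m) - 234*exp(4*m) - 499*exp(3*m) - 318*exp(2*m) - 84*exp(m) - 8)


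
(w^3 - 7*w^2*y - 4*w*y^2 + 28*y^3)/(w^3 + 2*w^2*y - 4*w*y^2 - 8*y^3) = (w - 7*y)/(w + 2*y)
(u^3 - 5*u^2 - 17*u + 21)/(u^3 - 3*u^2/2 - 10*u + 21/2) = 2*(u - 7)/(2*u - 7)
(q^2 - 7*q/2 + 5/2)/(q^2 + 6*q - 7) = (q - 5/2)/(q + 7)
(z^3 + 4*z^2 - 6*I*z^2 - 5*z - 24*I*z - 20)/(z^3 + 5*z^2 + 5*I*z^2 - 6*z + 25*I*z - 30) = (z^3 + z^2*(4 - 6*I) + z*(-5 - 24*I) - 20)/(z^3 + 5*z^2*(1 + I) + z*(-6 + 25*I) - 30)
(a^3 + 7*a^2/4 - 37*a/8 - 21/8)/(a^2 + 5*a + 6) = (8*a^2 - 10*a - 7)/(8*(a + 2))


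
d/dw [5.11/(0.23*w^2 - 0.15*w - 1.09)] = (0.7665 - 2.3506*w)/(-0.23*w^2 + 0.15*w + 1.09)^2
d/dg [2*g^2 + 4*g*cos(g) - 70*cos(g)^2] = -4*g*sin(g) + 4*g + 70*sin(2*g) + 4*cos(g)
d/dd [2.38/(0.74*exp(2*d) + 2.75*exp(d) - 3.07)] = (-3.5224*exp(d) - 6.545)*exp(d)/(0.74*exp(2*d) + 2.75*exp(d) - 3.07)^2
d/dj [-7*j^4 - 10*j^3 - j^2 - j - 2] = -28*j^3 - 30*j^2 - 2*j - 1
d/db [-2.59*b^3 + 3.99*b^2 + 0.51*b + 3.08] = -7.77*b^2 + 7.98*b + 0.51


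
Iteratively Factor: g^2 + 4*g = (g)*(g + 4)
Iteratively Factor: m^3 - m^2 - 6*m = (m + 2)*(m^2 - 3*m) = m*(m + 2)*(m - 3)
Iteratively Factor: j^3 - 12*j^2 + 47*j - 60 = (j - 5)*(j^2 - 7*j + 12) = (j - 5)*(j - 3)*(j - 4)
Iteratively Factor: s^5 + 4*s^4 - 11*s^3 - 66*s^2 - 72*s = (s)*(s^4 + 4*s^3 - 11*s^2 - 66*s - 72) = s*(s + 3)*(s^3 + s^2 - 14*s - 24) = s*(s + 3)^2*(s^2 - 2*s - 8) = s*(s - 4)*(s + 3)^2*(s + 2)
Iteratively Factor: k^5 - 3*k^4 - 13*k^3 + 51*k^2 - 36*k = (k - 3)*(k^4 - 13*k^2 + 12*k) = (k - 3)*(k + 4)*(k^3 - 4*k^2 + 3*k) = (k - 3)^2*(k + 4)*(k^2 - k) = k*(k - 3)^2*(k + 4)*(k - 1)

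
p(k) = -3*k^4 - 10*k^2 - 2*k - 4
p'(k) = -12*k^3 - 20*k - 2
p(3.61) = -651.05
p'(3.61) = -638.75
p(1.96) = -90.61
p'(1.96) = -131.55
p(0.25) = -5.14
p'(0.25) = -7.19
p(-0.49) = -5.59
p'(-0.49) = 9.21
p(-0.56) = -6.31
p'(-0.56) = 11.31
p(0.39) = -6.37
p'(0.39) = -10.51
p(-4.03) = -949.65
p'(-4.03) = 864.01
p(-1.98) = -85.35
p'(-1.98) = 130.75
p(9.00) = -20515.00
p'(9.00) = -8930.00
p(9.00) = -20515.00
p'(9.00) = -8930.00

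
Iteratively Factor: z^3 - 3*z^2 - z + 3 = (z + 1)*(z^2 - 4*z + 3) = (z - 1)*(z + 1)*(z - 3)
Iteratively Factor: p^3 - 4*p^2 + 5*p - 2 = (p - 2)*(p^2 - 2*p + 1) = (p - 2)*(p - 1)*(p - 1)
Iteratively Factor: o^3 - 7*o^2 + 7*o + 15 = (o - 5)*(o^2 - 2*o - 3) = (o - 5)*(o + 1)*(o - 3)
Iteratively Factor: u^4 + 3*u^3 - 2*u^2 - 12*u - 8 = (u + 2)*(u^3 + u^2 - 4*u - 4) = (u - 2)*(u + 2)*(u^2 + 3*u + 2) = (u - 2)*(u + 2)^2*(u + 1)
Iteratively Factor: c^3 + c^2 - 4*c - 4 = (c + 2)*(c^2 - c - 2) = (c - 2)*(c + 2)*(c + 1)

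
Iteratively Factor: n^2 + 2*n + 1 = (n + 1)*(n + 1)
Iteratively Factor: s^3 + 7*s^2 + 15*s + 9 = (s + 3)*(s^2 + 4*s + 3) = (s + 3)^2*(s + 1)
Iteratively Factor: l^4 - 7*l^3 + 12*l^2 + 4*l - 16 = (l + 1)*(l^3 - 8*l^2 + 20*l - 16) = (l - 4)*(l + 1)*(l^2 - 4*l + 4) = (l - 4)*(l - 2)*(l + 1)*(l - 2)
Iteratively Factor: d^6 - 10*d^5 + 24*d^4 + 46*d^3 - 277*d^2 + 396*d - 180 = (d - 1)*(d^5 - 9*d^4 + 15*d^3 + 61*d^2 - 216*d + 180) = (d - 2)*(d - 1)*(d^4 - 7*d^3 + d^2 + 63*d - 90) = (d - 2)*(d - 1)*(d + 3)*(d^3 - 10*d^2 + 31*d - 30) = (d - 3)*(d - 2)*(d - 1)*(d + 3)*(d^2 - 7*d + 10) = (d - 5)*(d - 3)*(d - 2)*(d - 1)*(d + 3)*(d - 2)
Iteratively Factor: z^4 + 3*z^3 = (z + 3)*(z^3) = z*(z + 3)*(z^2) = z^2*(z + 3)*(z)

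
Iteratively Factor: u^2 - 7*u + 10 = (u - 2)*(u - 5)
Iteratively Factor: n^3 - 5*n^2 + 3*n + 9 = (n - 3)*(n^2 - 2*n - 3) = (n - 3)*(n + 1)*(n - 3)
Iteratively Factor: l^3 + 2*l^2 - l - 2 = (l - 1)*(l^2 + 3*l + 2) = (l - 1)*(l + 2)*(l + 1)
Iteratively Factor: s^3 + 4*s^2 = (s)*(s^2 + 4*s) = s*(s + 4)*(s)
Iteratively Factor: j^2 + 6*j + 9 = (j + 3)*(j + 3)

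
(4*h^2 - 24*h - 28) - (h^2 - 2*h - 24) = 3*h^2 - 22*h - 4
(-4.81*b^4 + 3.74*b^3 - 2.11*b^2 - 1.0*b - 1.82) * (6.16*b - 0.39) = -29.6296*b^5 + 24.9143*b^4 - 14.4562*b^3 - 5.3371*b^2 - 10.8212*b + 0.7098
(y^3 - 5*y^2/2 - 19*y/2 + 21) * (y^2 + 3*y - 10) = y^5 + y^4/2 - 27*y^3 + 35*y^2/2 + 158*y - 210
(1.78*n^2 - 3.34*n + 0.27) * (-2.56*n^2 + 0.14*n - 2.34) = -4.5568*n^4 + 8.7996*n^3 - 5.324*n^2 + 7.8534*n - 0.6318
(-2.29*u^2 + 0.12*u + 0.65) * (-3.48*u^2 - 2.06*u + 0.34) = 7.9692*u^4 + 4.2998*u^3 - 3.2878*u^2 - 1.2982*u + 0.221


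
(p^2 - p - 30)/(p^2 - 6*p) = (p + 5)/p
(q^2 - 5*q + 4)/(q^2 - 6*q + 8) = (q - 1)/(q - 2)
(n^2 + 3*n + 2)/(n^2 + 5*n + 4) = (n + 2)/(n + 4)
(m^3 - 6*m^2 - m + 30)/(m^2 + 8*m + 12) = (m^2 - 8*m + 15)/(m + 6)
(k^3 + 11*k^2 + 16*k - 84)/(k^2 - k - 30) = (-k^3 - 11*k^2 - 16*k + 84)/(-k^2 + k + 30)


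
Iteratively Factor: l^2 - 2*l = (l - 2)*(l)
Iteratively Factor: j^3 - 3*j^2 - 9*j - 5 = (j + 1)*(j^2 - 4*j - 5) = (j + 1)^2*(j - 5)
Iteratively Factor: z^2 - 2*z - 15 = (z - 5)*(z + 3)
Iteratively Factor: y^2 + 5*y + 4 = (y + 4)*(y + 1)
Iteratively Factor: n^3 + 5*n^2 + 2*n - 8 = (n - 1)*(n^2 + 6*n + 8) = (n - 1)*(n + 4)*(n + 2)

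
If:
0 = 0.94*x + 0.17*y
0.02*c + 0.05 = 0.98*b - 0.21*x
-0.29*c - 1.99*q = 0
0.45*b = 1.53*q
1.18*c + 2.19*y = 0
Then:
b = 0.05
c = -0.10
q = 0.01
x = -0.01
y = 0.05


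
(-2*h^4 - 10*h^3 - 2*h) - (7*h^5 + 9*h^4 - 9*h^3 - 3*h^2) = -7*h^5 - 11*h^4 - h^3 + 3*h^2 - 2*h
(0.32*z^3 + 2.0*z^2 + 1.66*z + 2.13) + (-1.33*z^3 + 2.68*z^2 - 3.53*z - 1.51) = -1.01*z^3 + 4.68*z^2 - 1.87*z + 0.62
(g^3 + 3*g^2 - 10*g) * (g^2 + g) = g^5 + 4*g^4 - 7*g^3 - 10*g^2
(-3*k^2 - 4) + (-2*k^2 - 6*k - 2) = -5*k^2 - 6*k - 6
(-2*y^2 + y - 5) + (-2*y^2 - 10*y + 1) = -4*y^2 - 9*y - 4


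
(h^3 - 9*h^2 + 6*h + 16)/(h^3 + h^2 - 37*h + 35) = (h^3 - 9*h^2 + 6*h + 16)/(h^3 + h^2 - 37*h + 35)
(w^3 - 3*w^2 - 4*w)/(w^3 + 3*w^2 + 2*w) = (w - 4)/(w + 2)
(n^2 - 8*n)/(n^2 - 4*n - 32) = n/(n + 4)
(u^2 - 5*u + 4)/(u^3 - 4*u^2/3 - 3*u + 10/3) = 3*(u - 4)/(3*u^2 - u - 10)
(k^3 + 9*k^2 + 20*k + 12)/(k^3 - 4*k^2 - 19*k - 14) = (k + 6)/(k - 7)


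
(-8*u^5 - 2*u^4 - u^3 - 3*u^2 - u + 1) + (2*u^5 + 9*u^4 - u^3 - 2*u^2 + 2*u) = -6*u^5 + 7*u^4 - 2*u^3 - 5*u^2 + u + 1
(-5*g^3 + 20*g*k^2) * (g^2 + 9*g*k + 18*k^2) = -5*g^5 - 45*g^4*k - 70*g^3*k^2 + 180*g^2*k^3 + 360*g*k^4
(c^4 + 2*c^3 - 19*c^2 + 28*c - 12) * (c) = c^5 + 2*c^4 - 19*c^3 + 28*c^2 - 12*c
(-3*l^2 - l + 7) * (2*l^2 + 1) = -6*l^4 - 2*l^3 + 11*l^2 - l + 7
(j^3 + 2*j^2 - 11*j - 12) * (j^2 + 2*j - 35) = j^5 + 4*j^4 - 42*j^3 - 104*j^2 + 361*j + 420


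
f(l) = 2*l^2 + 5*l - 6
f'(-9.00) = -31.00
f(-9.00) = 111.00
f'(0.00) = 5.00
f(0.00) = -6.00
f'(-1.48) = -0.92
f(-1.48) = -9.02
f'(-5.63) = -17.52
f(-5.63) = 29.24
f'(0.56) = 7.24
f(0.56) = -2.57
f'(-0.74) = 2.04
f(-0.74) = -8.60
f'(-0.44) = 3.24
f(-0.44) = -7.81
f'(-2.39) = -4.56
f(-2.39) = -6.53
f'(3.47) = 18.88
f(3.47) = 35.43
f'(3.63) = 19.52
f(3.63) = 38.50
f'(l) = 4*l + 5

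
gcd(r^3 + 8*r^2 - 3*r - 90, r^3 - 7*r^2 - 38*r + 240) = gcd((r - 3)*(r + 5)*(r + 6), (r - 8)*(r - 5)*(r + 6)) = r + 6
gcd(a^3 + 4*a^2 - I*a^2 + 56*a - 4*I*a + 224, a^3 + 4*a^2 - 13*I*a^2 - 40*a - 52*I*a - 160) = a^2 + a*(4 - 8*I) - 32*I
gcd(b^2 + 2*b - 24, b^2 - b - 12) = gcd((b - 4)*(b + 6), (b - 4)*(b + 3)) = b - 4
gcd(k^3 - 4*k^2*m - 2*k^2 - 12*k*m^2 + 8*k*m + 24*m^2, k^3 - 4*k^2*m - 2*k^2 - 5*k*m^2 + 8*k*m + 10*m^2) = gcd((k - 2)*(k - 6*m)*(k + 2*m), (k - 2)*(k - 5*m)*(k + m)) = k - 2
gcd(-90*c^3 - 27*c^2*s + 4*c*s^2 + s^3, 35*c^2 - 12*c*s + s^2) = -5*c + s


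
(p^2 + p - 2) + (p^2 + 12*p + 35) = 2*p^2 + 13*p + 33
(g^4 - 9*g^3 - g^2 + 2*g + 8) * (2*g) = 2*g^5 - 18*g^4 - 2*g^3 + 4*g^2 + 16*g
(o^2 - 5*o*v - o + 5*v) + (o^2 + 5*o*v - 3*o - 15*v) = 2*o^2 - 4*o - 10*v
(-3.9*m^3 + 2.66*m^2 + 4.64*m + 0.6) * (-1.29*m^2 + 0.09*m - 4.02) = 5.031*m^5 - 3.7824*m^4 + 9.9318*m^3 - 11.0496*m^2 - 18.5988*m - 2.412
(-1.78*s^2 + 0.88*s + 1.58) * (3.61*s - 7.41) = -6.4258*s^3 + 16.3666*s^2 - 0.817*s - 11.7078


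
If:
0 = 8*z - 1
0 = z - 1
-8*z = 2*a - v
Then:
No Solution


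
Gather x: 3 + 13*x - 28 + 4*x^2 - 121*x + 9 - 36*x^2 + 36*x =-32*x^2 - 72*x - 16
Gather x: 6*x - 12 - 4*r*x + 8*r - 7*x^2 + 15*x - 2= 8*r - 7*x^2 + x*(21 - 4*r) - 14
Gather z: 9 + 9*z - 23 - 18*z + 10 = -9*z - 4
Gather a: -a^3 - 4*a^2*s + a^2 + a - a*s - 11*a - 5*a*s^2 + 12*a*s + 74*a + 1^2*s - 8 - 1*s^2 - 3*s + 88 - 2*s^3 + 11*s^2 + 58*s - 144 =-a^3 + a^2*(1 - 4*s) + a*(-5*s^2 + 11*s + 64) - 2*s^3 + 10*s^2 + 56*s - 64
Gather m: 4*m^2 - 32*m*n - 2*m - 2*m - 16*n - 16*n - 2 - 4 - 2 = 4*m^2 + m*(-32*n - 4) - 32*n - 8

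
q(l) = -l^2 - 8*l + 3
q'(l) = -2*l - 8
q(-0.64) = 7.71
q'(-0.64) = -6.72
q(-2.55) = 16.90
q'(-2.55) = -2.90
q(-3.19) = 18.34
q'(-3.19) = -1.62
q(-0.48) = 6.61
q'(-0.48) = -7.04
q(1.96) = -16.52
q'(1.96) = -11.92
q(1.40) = -10.16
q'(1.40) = -10.80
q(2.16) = -18.95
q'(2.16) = -12.32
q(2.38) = -21.70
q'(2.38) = -12.76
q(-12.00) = -45.00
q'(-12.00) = 16.00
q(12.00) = -237.00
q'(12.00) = -32.00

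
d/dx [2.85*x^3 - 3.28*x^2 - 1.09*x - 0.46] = 8.55*x^2 - 6.56*x - 1.09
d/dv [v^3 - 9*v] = 3*v^2 - 9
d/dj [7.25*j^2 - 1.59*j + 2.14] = 14.5*j - 1.59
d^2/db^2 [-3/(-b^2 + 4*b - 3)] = 6*(-b^2 + 4*b + 4*(b - 2)^2 - 3)/(b^2 - 4*b + 3)^3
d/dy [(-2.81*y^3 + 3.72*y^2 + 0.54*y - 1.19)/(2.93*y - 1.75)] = (-16.4666*y^3 + 25.6521*y^2 - 13.02*y + 2.5417)/(8.5849*y^2 - 10.255*y + 3.0625)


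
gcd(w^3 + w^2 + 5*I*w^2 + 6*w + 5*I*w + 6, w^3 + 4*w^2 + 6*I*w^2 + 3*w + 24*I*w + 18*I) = w^2 + w*(1 + 6*I) + 6*I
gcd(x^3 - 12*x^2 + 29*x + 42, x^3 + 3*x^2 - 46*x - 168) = x - 7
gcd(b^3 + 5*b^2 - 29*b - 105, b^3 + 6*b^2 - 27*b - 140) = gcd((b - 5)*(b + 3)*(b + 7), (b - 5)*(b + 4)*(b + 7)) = b^2 + 2*b - 35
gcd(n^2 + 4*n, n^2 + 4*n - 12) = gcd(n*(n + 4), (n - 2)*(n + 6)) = 1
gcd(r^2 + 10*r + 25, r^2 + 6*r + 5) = r + 5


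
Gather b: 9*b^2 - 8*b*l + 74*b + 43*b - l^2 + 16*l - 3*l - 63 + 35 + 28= 9*b^2 + b*(117 - 8*l) - l^2 + 13*l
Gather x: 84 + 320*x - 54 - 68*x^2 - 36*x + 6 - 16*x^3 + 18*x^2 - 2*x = -16*x^3 - 50*x^2 + 282*x + 36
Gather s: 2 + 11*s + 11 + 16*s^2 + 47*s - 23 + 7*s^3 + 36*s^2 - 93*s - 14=7*s^3 + 52*s^2 - 35*s - 24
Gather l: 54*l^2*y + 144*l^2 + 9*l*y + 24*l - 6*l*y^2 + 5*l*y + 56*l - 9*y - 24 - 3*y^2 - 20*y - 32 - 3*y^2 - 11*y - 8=l^2*(54*y + 144) + l*(-6*y^2 + 14*y + 80) - 6*y^2 - 40*y - 64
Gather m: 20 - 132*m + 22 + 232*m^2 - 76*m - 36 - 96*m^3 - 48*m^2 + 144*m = -96*m^3 + 184*m^2 - 64*m + 6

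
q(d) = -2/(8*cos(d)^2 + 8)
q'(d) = -32*sin(d)*cos(d)/(8*cos(d)^2 + 8)^2 = -sin(2*d)/(cos(2*d) + 3)^2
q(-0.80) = -0.17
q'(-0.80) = 0.11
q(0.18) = -0.13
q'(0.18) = -0.02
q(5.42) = -0.18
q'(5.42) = 0.12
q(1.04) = -0.20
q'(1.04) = -0.14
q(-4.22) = -0.20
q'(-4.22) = 0.14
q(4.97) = -0.23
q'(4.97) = 0.11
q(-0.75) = -0.16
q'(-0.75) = 0.11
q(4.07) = -0.18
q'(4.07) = -0.13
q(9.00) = -0.14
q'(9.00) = 0.06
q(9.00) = -0.14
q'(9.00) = 0.06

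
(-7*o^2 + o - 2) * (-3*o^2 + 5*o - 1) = 21*o^4 - 38*o^3 + 18*o^2 - 11*o + 2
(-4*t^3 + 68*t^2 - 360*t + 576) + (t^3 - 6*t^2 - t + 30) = -3*t^3 + 62*t^2 - 361*t + 606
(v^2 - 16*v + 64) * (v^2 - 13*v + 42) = v^4 - 29*v^3 + 314*v^2 - 1504*v + 2688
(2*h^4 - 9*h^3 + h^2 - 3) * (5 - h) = -2*h^5 + 19*h^4 - 46*h^3 + 5*h^2 + 3*h - 15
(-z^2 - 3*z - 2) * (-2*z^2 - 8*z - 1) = 2*z^4 + 14*z^3 + 29*z^2 + 19*z + 2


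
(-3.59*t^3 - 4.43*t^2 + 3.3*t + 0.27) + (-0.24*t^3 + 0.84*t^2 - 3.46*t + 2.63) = -3.83*t^3 - 3.59*t^2 - 0.16*t + 2.9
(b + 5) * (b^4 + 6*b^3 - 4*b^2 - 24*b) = b^5 + 11*b^4 + 26*b^3 - 44*b^2 - 120*b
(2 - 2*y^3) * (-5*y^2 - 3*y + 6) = 10*y^5 + 6*y^4 - 12*y^3 - 10*y^2 - 6*y + 12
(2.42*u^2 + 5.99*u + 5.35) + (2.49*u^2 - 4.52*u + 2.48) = 4.91*u^2 + 1.47*u + 7.83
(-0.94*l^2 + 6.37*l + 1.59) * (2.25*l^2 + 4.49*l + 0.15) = -2.115*l^4 + 10.1119*l^3 + 32.0378*l^2 + 8.0946*l + 0.2385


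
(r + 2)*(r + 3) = r^2 + 5*r + 6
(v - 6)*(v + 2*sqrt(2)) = v^2 - 6*v + 2*sqrt(2)*v - 12*sqrt(2)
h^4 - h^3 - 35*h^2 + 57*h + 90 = (h - 5)*(h - 3)*(h + 1)*(h + 6)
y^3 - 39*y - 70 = (y - 7)*(y + 2)*(y + 5)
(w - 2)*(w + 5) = w^2 + 3*w - 10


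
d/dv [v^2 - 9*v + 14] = 2*v - 9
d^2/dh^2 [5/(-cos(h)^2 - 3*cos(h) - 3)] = 5*(4*sin(h)^4 + sin(h)^2 - 81*cos(h)/4 + 9*cos(3*h)/4 - 17)/(-sin(h)^2 + 3*cos(h) + 4)^3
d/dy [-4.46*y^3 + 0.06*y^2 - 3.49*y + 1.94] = -13.38*y^2 + 0.12*y - 3.49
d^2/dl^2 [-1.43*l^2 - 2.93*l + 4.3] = -2.86000000000000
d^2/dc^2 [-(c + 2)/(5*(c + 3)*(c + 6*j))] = 2*(-(c + 2)*(c + 3)^2 - (c + 2)*(c + 3)*(c + 6*j) - (c + 2)*(c + 6*j)^2 + (c + 3)^2*(c + 6*j) + (c + 3)*(c + 6*j)^2)/(5*(c + 3)^3*(c + 6*j)^3)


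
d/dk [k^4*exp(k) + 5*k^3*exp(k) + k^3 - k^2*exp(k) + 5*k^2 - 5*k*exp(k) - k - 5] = k^4*exp(k) + 9*k^3*exp(k) + 14*k^2*exp(k) + 3*k^2 - 7*k*exp(k) + 10*k - 5*exp(k) - 1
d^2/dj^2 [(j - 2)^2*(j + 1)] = 6*j - 6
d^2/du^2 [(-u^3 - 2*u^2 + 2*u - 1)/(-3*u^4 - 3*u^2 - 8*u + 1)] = 2*(9*u^9 + 54*u^8 - 135*u^7 - 96*u^6 - 306*u^5 + 297*u^4 - 11*u^3 + 39*u^2 + 57*u + 53)/(27*u^12 + 81*u^10 + 216*u^9 + 54*u^8 + 432*u^7 + 549*u^6 + 72*u^5 + 558*u^4 + 368*u^3 - 183*u^2 + 24*u - 1)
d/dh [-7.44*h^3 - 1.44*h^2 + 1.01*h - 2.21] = -22.32*h^2 - 2.88*h + 1.01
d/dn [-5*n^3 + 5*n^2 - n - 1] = -15*n^2 + 10*n - 1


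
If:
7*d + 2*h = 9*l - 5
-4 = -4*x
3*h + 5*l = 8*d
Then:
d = l - 15/37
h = l - 40/37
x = 1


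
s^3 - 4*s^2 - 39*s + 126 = (s - 7)*(s - 3)*(s + 6)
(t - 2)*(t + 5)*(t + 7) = t^3 + 10*t^2 + 11*t - 70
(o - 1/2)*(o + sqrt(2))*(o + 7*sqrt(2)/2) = o^3 - o^2/2 + 9*sqrt(2)*o^2/2 - 9*sqrt(2)*o/4 + 7*o - 7/2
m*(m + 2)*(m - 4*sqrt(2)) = m^3 - 4*sqrt(2)*m^2 + 2*m^2 - 8*sqrt(2)*m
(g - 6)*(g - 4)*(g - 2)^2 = g^4 - 14*g^3 + 68*g^2 - 136*g + 96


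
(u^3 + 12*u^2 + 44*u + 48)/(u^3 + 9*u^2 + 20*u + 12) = (u + 4)/(u + 1)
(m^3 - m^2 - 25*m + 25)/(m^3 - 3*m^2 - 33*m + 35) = (m - 5)/(m - 7)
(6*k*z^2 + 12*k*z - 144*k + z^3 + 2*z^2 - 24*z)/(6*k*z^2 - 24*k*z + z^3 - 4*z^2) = (z + 6)/z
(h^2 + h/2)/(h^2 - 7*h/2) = (2*h + 1)/(2*h - 7)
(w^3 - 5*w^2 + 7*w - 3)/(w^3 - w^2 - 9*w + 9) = (w - 1)/(w + 3)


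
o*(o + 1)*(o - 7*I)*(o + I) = o^4 + o^3 - 6*I*o^3 + 7*o^2 - 6*I*o^2 + 7*o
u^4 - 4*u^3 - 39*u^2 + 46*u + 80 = (u - 8)*(u - 2)*(u + 1)*(u + 5)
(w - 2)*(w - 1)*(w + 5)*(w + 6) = w^4 + 8*w^3 - w^2 - 68*w + 60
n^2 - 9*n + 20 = (n - 5)*(n - 4)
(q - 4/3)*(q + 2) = q^2 + 2*q/3 - 8/3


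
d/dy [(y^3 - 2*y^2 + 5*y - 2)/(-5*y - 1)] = (-10*y^3 + 7*y^2 + 4*y - 15)/(25*y^2 + 10*y + 1)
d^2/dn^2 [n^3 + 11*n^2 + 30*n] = 6*n + 22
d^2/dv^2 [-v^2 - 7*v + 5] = -2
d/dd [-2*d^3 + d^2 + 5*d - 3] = -6*d^2 + 2*d + 5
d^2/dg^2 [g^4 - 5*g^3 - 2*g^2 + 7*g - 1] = 12*g^2 - 30*g - 4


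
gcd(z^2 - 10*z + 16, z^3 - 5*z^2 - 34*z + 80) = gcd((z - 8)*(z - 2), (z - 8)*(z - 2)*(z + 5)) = z^2 - 10*z + 16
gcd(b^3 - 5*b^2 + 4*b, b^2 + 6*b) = b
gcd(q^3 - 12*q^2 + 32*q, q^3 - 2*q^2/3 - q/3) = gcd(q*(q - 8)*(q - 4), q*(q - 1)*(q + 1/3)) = q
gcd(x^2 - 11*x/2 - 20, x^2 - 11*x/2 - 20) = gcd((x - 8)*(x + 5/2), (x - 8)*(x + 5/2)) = x^2 - 11*x/2 - 20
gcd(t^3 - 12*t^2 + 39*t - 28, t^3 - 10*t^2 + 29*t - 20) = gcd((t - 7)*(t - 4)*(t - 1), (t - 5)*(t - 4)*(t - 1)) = t^2 - 5*t + 4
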